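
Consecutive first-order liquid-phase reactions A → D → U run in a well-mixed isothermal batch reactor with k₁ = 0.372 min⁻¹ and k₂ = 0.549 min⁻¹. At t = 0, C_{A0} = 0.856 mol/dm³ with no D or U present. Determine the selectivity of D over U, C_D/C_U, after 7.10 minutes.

0.130

Solving the coupled first-order balances gives C_D(t) = [k₁/(k₂−k₁)]·C_{A0}·(e^(−k₁t) − e^(−k₂t)).
e^(−k₁t) = e^(−0.372×7.10) = e^(−2.641) = 0.07128; e^(−k₂t) = e^(−3.898) = 0.02028.
C_D = 0.372×0.856/(0.549−0.372) × (0.07128−0.02028) = 1.799×0.05099 = 0.09174 mol/dm³.
C_A = C_{A0}e^(−k₁t) = 0.06101 mol/dm³, so C_U = C_{A0}−C_A−C_D = 0.7033 mol/dm³; C_D/C_U = 0.130.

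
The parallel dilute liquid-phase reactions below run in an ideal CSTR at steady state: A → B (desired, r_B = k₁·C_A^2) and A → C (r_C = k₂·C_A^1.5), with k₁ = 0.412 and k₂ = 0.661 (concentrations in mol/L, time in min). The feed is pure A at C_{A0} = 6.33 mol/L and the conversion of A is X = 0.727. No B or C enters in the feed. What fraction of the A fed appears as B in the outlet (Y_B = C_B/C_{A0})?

Exit C_A = C_{A0}(1−X) = 6.33×0.273 = 1.728 mol/L.
Rates in a CSTR are evaluated at the outlet concentration: r_B = 0.412×1.728^2 = 1.230, r_C = 0.661×1.728^1.5 = 1.502.
Fraction of consumed A going to B: r_B/(r_B+r_C) = 0.4504.
C_B = 0.4504·C_{A0}·X = 0.4504×6.33×0.727 = 2.07 mol/L; Y_B = C_B/C_{A0} = 0.327.

0.327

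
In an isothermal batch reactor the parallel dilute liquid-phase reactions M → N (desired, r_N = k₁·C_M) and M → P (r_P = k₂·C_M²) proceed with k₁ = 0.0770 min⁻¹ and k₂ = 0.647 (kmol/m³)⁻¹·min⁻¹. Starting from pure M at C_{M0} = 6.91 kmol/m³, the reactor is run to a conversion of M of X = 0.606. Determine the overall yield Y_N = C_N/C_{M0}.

C_M = C_{M0}(1−X) = 2.723 kmol/m³.
Along a PFR/batch, dC_N/dC_M = −r_N/(r_N+r_P) = −k₁/(k₁+k₂·C_M).
Integrating from C_{M0} to C_M: C_N = (0.0770/0.647)·ln[(0.0770+0.647·6.91)/(0.0770+0.647·2.72)] = 0.1190·ln(4.548/1.838) = 0.1078 kmol/m³.
Y_N = C_N/C_{M0} = 0.1078/6.91 = 0.0156.

0.0156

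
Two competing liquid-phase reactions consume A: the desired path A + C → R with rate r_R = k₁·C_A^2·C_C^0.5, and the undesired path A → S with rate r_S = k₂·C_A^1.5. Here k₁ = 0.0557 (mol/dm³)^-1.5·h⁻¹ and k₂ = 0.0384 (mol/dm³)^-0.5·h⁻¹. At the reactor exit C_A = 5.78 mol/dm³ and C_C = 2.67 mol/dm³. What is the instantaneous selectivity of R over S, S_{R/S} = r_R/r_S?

S_{R/S} = r_R/r_S = (k₁·C_A^2·C_C^0.5)/(k₂·C_A^1.5) = (k₁/k₂)·C_A^0.5·C_C^0.5.
= (0.0557×5.780^2×2.670^0.5) / (0.0384×5.780^1.5) = 3.041/0.5336 = 5.70.
Since the desired path is higher order in A, keeping C_A high (PFR or concentrated feed) favours R.

5.70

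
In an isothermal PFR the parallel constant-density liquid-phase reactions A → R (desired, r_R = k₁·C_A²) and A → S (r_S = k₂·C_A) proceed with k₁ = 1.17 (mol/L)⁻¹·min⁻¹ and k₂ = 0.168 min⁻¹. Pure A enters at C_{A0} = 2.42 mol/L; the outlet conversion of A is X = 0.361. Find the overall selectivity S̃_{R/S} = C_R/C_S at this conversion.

13.6

C_A = C_{A0}(1−X) = 1.546 mol/L.
Along a PFR/batch, dC_S/dC_A = −r_S/(r_R+r_S) = −k₂/(k₂+k₁·C_A).
Integrating from C_{A0} to C_A: C_S = (0.168/1.17)·ln[(0.168+1.17·2.42)/(0.168+1.17·1.55)] = 0.1436·ln(2.999/1.977) = 0.05983 mol/L.
Then C_R = (C_{A0}−C_A) − C_S = 0.8736 − 0.05983 = 0.8138 mol/L.
S̃_{R/S} = C_R/C_S = 0.8138/0.05983 = 13.6.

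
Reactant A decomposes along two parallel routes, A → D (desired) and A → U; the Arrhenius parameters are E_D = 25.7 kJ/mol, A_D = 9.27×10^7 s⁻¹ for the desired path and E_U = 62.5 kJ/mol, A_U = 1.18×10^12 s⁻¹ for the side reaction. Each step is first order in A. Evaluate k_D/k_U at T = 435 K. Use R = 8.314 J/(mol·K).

Since both paths have the same order in A, the concentration cancels and S_{D/U} = k_D/k_U = (A_D/A_U)·exp[(E_U−E_D)/(RT)].
(E_U−E_D)/(RT) = (62.5−25.7)×10³/(8.314×435) = 36800/3617 = 10.18.
k_D/k_U = (9.27×10^7/1.18×10^12)·exp(10.18) = 7.856×10^-5 × 26248 = 2.06.
Since E_D < E_U, lowering the temperature improves selectivity toward D.

2.06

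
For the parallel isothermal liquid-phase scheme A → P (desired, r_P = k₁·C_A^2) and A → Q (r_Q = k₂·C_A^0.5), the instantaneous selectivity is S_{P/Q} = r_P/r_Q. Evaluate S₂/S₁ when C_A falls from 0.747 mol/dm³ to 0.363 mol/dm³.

S_{P/Q} = (k₁/k₂)·C_A^1.5, so S₂/S₁ = (C_{A,2}/C_{A,1})^1.5.
= (0.363/0.747)^1.5 = (0.4859)^1.5 = 0.339.
Selectivity toward P falls as C_A falls — high-concentration operation is favoured.

0.339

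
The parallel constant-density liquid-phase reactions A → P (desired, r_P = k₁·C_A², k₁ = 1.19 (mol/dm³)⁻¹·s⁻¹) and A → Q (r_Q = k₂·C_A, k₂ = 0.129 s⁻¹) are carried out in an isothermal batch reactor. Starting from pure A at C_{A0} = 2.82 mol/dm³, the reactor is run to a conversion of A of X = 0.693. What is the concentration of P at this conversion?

1.83 mol/dm³

C_A = C_{A0}(1−X) = 0.8657 mol/dm³.
Along a PFR/batch, dC_Q/dC_A = −r_Q/(r_P+r_Q) = −k₂/(k₂+k₁·C_A).
Integrating from C_{A0} to C_A: C_Q = (0.129/1.19)·ln[(0.129+1.19·2.82)/(0.129+1.19·0.866)] = 0.1084·ln(3.485/1.159) = 0.1193 mol/dm³.
Then C_P = (C_{A0}−C_A) − C_Q = 1.954 − 0.1193 = 1.835 mol/dm³.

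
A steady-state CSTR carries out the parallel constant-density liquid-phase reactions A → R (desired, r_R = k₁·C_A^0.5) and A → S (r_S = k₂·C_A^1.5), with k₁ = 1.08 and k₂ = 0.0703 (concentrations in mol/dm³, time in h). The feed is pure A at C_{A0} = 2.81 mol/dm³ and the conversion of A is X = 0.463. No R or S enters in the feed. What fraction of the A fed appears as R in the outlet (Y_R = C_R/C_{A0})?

0.422

Exit C_A = C_{A0}(1−X) = 2.81×0.537 = 1.509 mol/dm³.
Rates in a CSTR are evaluated at the outlet concentration: r_R = 1.08×1.509^0.5 = 1.327, r_S = 0.0703×1.509^1.5 = 0.1303.
Fraction of consumed A going to R: r_R/(r_R+r_S) = 0.9106.
C_R = 0.9106·C_{A0}·X = 0.9106×2.81×0.463 = 1.18 mol/dm³; Y_R = C_R/C_{A0} = 0.422.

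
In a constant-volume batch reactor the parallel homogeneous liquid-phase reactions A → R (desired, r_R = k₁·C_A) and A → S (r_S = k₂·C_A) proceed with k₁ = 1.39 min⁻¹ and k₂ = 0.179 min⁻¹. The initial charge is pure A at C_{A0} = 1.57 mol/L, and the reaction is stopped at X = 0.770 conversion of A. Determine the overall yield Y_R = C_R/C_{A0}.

0.682

C_A = C_{A0}(1−X) = 0.3611 mol/L.
Both paths are first order in A, so the instantaneous fraction to R is constant: dC_R/d(−C_A) = k₁/(k₁+k₂) = 0.8859.
C_R = 0.8859·(C_{A0}−C_A) = 0.8859×1.209 = 1.07 mol/L.
Y_R = C_R/C_{A0} = 1.071/1.57 = 0.682.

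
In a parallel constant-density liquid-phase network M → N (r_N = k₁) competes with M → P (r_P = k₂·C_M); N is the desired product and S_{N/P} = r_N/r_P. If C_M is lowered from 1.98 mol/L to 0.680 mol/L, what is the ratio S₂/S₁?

S_{N/P} = (k₁/k₂)·C_M⁻¹, so S₂/S₁ = (C_{M,2}/C_{M,1})⁻¹.
= 1.98/0.680 = 2.91.
Selectivity toward N rises as C_M falls — low-concentration operation is favoured.

2.91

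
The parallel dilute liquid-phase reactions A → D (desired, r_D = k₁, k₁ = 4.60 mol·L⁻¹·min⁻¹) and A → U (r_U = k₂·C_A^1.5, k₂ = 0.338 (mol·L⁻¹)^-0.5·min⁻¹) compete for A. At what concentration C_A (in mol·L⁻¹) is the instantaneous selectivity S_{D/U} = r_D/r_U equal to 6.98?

S_{D/U} = (k₁/k₂)·C_A^-1.5 ⇒ C_A = (S·k₂/k₁)^(1/(-1.5)).
= (6.98×0.338/4.60)^(-0.6667) = (0.5129)^(-0.6667) = 1.56 mol·L⁻¹.

1.56 mol·L⁻¹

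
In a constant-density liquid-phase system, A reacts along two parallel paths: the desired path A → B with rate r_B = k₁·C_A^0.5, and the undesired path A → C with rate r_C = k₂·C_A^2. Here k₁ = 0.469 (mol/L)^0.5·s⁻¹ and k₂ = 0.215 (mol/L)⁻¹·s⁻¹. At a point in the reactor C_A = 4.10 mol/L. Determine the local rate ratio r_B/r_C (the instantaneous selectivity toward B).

0.263

S_{B/C} = r_B/r_C = (k₁·C_A^0.5)/(k₂·C_A^2) = (k₁/k₂)·C_A^-1.5.
= (0.469×4.100^0.5) / (0.215×4.100^2) = 0.9497/3.614 = 0.263.
The undesired path is higher order in A, so low C_A (CSTR or dilute feed) favours B.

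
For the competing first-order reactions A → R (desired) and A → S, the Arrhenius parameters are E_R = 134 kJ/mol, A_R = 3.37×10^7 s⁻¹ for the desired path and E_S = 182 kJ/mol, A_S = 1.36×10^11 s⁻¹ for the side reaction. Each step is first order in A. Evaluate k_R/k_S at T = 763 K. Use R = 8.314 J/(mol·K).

0.479

With equal orders, S_{R/S} = k_R/k_S = (A_R/A_S)·exp[(E_S−E_R)/(RT)].
(E_S−E_R)/(RT) = (182−134)×10³/(8.314×763) = 48000/6344 = 7.567.
k_R/k_S = (3.37×10^7/1.36×10^11)·exp(7.567) = 2.478×10^-4 × 1933 = 0.479.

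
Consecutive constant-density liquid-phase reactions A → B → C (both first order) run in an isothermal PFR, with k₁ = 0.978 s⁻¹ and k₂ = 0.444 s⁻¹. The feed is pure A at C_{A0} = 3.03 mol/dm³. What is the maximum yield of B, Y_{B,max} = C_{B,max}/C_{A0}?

Evaluating C_B at τ_opt = ln(k₂/k₁)/(k₂−k₁) gives C_{B,max}/C_{A0} = (k₁/k₂)^[k₂/(k₂−k₁)].
= (0.978/0.444)^(0.444/(0.444−0.978)) = (2.203)^(-0.8315) = 0.5186.

0.519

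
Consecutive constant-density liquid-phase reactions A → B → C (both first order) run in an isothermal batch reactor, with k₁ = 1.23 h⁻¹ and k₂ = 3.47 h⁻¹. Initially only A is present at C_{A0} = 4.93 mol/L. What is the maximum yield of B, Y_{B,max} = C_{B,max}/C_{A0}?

For a first-order series the maximum intermediate yield is C_{B,max}/C_{A0} = (k₁/k₂)^[k₂/(k₂−k₁)].
= (1.23/3.47)^(3.47/(3.47−1.23)) = (0.3545)^(1.549) = 0.2006.

0.201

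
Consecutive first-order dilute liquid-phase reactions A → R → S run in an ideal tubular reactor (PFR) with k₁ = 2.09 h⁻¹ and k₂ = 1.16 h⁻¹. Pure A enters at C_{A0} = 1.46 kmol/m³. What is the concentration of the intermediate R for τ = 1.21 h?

Solving the coupled first-order balances gives C_R(τ) = [k₁/(k₂−k₁)]·C_{A0}·(e^(−k₁τ) − e^(−k₂τ)).
e^(−k₁τ) = e^(−2.09×1.21) = e^(−2.529) = 0.07975; e^(−k₂τ) = e^(−1.404) = 0.2457.
C_R = 2.09×1.46/(1.16−2.09) × (0.07975−0.2457) = (-3.281)×(-0.1660) = 0.5445 kmol/m³.

0.545 kmol/m³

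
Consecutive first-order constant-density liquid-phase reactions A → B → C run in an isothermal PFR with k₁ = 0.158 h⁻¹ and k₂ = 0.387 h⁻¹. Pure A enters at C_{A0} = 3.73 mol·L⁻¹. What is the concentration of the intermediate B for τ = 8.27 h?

For first-order series with pure A initially, C_B(τ) = k₁C_{A0}/(k₂−k₁)·(e^(−k₁τ) − e^(−k₂τ)).
e^(−k₁τ) = e^(−0.158×8.27) = e^(−1.307) = 0.2707; e^(−k₂τ) = e^(−3.200) = 0.04074.
C_B = 0.158×3.73/(0.387−0.158) × (0.2707−0.04074) = 2.574×0.2300 = 0.5919 mol·L⁻¹.

0.592 mol·L⁻¹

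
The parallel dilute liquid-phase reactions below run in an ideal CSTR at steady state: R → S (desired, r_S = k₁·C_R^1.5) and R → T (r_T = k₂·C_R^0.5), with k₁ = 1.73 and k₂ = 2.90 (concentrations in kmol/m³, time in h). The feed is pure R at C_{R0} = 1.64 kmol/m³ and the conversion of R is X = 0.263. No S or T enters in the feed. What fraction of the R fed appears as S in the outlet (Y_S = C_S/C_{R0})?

Exit C_R = C_{R0}(1−X) = 1.64×0.737 = 1.209 kmol/m³.
In a CSTR the entire volume is at exit conditions, so r_S = 1.73×1.209^1.5 = 2.299 and r_T = 2.90×1.209^0.5 = 3.188.
Fraction of consumed R going to S: r_S/(r_S+r_T) = 0.4190.
C_S = 0.4190·C_{R0}·X = 0.4190×1.64×0.263 = 0.181 kmol/m³; Y_S = C_S/C_{R0} = 0.110.

0.110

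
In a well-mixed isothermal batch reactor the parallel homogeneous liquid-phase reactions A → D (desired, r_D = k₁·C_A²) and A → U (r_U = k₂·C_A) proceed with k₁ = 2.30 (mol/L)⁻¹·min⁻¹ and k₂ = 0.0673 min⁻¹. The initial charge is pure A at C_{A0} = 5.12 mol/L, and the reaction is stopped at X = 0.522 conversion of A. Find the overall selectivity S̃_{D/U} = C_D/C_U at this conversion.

C_A = C_{A0}(1−X) = 2.447 mol/L.
Along a PFR/batch, dC_U/dC_A = −r_U/(r_D+r_U) = −k₂/(k₂+k₁·C_A).
Integrating from C_{A0} to C_A: C_U = (0.0673/2.30)·ln[(0.0673+2.30·5.12)/(0.0673+2.30·2.45)] = 0.02926·ln(11.84/5.696) = 0.02142 mol/L.
Then C_D = (C_{A0}−C_A) − C_U = 2.673 − 0.02142 = 2.651 mol/L.
S̃_{D/U} = C_D/C_U = 2.651/0.02142 = 124.

124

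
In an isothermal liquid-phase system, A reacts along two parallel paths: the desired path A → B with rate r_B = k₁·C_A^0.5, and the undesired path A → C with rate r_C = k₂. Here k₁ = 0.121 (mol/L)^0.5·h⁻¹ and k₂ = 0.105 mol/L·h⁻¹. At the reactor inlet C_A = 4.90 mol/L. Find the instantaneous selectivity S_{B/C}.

S_{B/C} = r_B/r_C = (k₁·C_A^0.5)/(k₂) = (k₁/k₂)·C_A^0.5.
= (0.121×4.900^0.5) / (0.105) = 0.2678/0.1050 = 2.55.
Since the desired path is higher order in A, keeping C_A high (PFR or concentrated feed) favours B.

2.55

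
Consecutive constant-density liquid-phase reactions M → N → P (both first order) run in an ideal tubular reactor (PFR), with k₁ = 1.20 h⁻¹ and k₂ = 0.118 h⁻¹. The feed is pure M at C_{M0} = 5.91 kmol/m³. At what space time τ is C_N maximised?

For first-order series the maximum of C_N occurs at τ_opt = ln(k₂/k₁)/(k₂−k₁).
= ln(0.118/1.20)/(0.118−1.20) = ln(0.09833)/-1.082 = -2.319/-1.082 = 2.14 h.

2.14 h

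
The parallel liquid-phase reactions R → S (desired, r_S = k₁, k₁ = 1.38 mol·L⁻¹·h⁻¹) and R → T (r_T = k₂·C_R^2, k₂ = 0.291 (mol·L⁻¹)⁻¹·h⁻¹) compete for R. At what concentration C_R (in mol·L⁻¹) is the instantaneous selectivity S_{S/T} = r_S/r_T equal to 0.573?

S_{S/T} = (k₁/k₂)·C_R^-2 ⇒ C_R = (S·k₂/k₁)^(-0.5).
= (0.573×0.291/1.38)^(-0.5) = (0.1208)^(-0.5) = 2.88 mol·L⁻¹.

2.88 mol·L⁻¹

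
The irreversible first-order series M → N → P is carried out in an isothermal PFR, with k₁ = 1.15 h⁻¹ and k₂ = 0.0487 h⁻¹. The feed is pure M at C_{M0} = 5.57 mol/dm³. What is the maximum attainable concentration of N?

For a first-order series the maximum intermediate yield is C_{N,max}/C_{M0} = (k₁/k₂)^[k₂/(k₂−k₁)].
= (1.15/0.0487)^(0.0487/(0.0487−1.15)) = (23.61)^(-0.04422) = 0.8695.
C_{N,max} = 0.8695×5.57 = 4.84 mol/dm³.

4.84 mol/dm³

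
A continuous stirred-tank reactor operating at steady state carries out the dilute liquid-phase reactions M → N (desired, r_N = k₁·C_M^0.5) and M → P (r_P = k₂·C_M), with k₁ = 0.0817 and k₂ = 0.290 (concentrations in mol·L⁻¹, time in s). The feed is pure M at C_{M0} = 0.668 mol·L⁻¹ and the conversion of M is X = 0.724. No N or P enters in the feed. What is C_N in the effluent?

Exit C_M = C_{M0}(1−X) = 0.668×0.276 = 0.1844 mol·L⁻¹.
In a CSTR the entire volume is at exit conditions, so r_N = 0.0817×0.1844^0.5 = 0.03508 and r_P = 0.290×0.1844 = 0.05347.
Fraction of consumed M going to N: r_N/(r_N+r_P) = 0.3962.
C_N = 0.3962·C_{M0}·X = 0.3962×0.668×0.724 = 0.192 mol·L⁻¹.

0.192 mol·L⁻¹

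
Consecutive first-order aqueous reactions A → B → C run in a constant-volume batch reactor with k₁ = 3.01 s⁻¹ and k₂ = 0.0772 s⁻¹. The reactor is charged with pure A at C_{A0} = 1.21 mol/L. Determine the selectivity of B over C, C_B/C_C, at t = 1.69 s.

For first-order series with pure A initially, C_B(t) = k₁C_{A0}/(k₂−k₁)·(e^(−k₁t) − e^(−k₂t)).
e^(−k₁t) = e^(−3.01×1.69) = e^(−5.087) = 0.006177; e^(−k₂t) = e^(−0.1305) = 0.8777.
C_B = 3.01×1.21/(0.0772−3.01) × (0.006177−0.8777) = (-1.242)×(-0.8715) = 1.082 mol/L.
C_A = C_{A0}e^(−k₁t) = 0.007474 mol/L, so C_C = C_{A0}−C_A−C_B = 0.1202 mol/L; C_B/C_C = 9.00.

9.00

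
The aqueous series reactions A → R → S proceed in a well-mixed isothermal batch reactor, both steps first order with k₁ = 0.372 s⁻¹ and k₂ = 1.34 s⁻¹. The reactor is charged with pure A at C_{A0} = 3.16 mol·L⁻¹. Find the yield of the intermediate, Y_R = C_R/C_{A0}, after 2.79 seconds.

0.127

For first-order series with pure A initially, C_R(t) = k₁C_{A0}/(k₂−k₁)·(e^(−k₁t) − e^(−k₂t)).
e^(−k₁t) = e^(−0.372×2.79) = e^(−1.038) = 0.3542; e^(−k₂t) = e^(−3.739) = 0.02379.
C_R = 0.372×3.16/(1.34−0.372) × (0.3542−0.02379) = 1.214×0.3304 = 0.4013 mol·L⁻¹.
Y_R = C_R/C_{A0} = 0.4013/3.16 = 0.127.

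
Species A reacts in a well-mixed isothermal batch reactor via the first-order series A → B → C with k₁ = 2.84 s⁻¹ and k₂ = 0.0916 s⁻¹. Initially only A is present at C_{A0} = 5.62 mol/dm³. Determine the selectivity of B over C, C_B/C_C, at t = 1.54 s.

For first-order series with pure A initially, C_B(t) = k₁C_{A0}/(k₂−k₁)·(e^(−k₁t) − e^(−k₂t)).
e^(−k₁t) = e^(−2.84×1.54) = e^(−4.374) = 0.01261; e^(−k₂t) = e^(−0.1411) = 0.8684.
C_B = 2.84×5.62/(0.0916−2.84) × (0.01261−0.8684) = (-5.807)×(-0.8558) = 4.970 mol/dm³.
C_A = C_{A0}e^(−k₁t) = 0.07084 mol/dm³, so C_C = C_{A0}−C_A−C_B = 0.5791 mol/dm³; C_B/C_C = 8.58.

8.58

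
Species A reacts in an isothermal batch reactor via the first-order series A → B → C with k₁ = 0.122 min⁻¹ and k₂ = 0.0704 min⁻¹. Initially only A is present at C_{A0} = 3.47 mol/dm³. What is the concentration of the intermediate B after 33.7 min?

0.631 mol/dm³

Solving the coupled first-order balances gives C_B(t) = [k₁/(k₂−k₁)]·C_{A0}·(e^(−k₁t) − e^(−k₂t)).
e^(−k₁t) = e^(−0.122×33.7) = e^(−4.111) = 0.01638; e^(−k₂t) = e^(−2.372) = 0.09325.
C_B = 0.122×3.47/(0.0704−0.122) × (0.01638−0.09325) = (-8.204)×(-0.07686) = 0.6306 mol/dm³.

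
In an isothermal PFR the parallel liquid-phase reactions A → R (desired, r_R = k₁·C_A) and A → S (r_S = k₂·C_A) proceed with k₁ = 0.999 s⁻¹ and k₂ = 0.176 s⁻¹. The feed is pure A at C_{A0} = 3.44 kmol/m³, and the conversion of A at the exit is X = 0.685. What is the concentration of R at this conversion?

C_A = C_{A0}(1−X) = 1.084 kmol/m³.
Both paths are first order in A, so the instantaneous fraction to R is constant: dC_R/d(−C_A) = k₁/(k₁+k₂) = 0.8502.
C_R = 0.8502·(C_{A0}−C_A) = 0.8502×2.356 = 2.00 kmol/m³.

2.00 kmol/m³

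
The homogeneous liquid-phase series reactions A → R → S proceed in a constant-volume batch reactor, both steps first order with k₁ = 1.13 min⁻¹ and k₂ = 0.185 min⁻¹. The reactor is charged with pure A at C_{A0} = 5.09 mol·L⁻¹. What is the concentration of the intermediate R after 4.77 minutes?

2.49 mol·L⁻¹

Solving the coupled first-order balances gives C_R(t) = [k₁/(k₂−k₁)]·C_{A0}·(e^(−k₁t) − e^(−k₂t)).
e^(−k₁t) = e^(−1.13×4.77) = e^(−5.390) = 0.004562; e^(−k₂t) = e^(−0.8824) = 0.4138.
C_R = 1.13×5.09/(0.185−1.13) × (0.004562−0.4138) = (-6.086)×(-0.4092) = 2.491 mol·L⁻¹.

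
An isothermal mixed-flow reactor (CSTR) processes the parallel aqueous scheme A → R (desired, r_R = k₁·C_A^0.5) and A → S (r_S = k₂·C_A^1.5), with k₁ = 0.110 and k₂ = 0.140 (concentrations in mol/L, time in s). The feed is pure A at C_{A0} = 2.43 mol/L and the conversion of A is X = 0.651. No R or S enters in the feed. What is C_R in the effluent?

0.761 mol/L

Exit C_A = C_{A0}(1−X) = 2.43×0.349 = 0.8481 mol/L.
Rates in a CSTR are evaluated at the outlet concentration: r_R = 0.110×0.8481^0.5 = 0.1013, r_S = 0.140×0.8481^1.5 = 0.1093.
Fraction of consumed A going to R: r_R/(r_R+r_S) = 0.4809.
C_R = 0.4809·C_{A0}·X = 0.4809×2.43×0.651 = 0.761 mol/L.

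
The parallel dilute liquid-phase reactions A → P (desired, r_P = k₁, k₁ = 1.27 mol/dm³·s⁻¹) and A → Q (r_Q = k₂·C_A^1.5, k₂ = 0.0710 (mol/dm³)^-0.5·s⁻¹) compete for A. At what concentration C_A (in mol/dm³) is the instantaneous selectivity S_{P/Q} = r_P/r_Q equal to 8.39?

S_{P/Q} = (k₁/k₂)·C_A^-1.5 ⇒ C_A = (S·k₂/k₁)^(1/(-1.5)).
= (8.39×0.0710/1.27)^(-0.6667) = (0.4690)^(-0.6667) = 1.66 mol/dm³.

1.66 mol/dm³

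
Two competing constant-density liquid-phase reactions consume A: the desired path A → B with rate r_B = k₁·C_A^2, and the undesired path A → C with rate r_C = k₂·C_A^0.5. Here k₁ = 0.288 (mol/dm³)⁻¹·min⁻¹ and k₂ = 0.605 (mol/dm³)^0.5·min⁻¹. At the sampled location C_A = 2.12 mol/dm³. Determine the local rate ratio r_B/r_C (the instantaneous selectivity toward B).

1.47

S_{B/C} = r_B/r_C = (k₁·C_A^2)/(k₂·C_A^0.5) = (k₁/k₂)·C_A^1.5.
= (0.288×2.120^2) / (0.605×2.120^0.5) = 1.294/0.8809 = 1.47.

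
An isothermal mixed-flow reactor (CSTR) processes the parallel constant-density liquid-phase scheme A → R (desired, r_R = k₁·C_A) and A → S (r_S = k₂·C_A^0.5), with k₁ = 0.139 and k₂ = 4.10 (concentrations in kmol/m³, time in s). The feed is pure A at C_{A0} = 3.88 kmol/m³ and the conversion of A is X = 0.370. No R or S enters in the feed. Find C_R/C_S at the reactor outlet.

0.0530

Exit C_A = C_{A0}(1−X) = 3.88×0.630 = 2.444 kmol/m³.
In a CSTR the entire volume is at exit conditions, so r_R = 0.139×2.444 = 0.3398 and r_S = 4.10×2.444^0.5 = 6.410.
Overall selectivity = C_R/C_S = r_Rτ/(r_Sτ) = r_R/r_S = 0.0530.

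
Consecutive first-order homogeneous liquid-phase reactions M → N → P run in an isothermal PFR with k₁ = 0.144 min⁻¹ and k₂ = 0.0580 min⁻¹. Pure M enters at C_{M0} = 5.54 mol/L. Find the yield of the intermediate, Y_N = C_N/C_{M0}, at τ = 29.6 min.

For first-order series with pure M initially, C_N(τ) = k₁C_{M0}/(k₂−k₁)·(e^(−k₁τ) − e^(−k₂τ)).
e^(−k₁τ) = e^(−0.144×29.6) = e^(−4.262) = 0.01409; e^(−k₂τ) = e^(−1.717) = 0.1796.
C_N = 0.144×5.54/(0.0580−0.144) × (0.01409−0.1796) = (-9.276)×(-0.1656) = 1.536 mol/L.
Y_N = C_N/C_{M0} = 1.536/5.54 = 0.277.

0.277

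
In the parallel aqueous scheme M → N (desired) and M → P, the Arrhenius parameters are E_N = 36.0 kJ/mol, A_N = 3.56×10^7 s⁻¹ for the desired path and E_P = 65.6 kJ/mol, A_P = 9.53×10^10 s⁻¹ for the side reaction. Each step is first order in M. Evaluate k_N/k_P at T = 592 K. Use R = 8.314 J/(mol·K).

0.153

k_N/k_P = (A_N/A_P)·exp[−(E_N−E_P)/(RT)] = (A_N/A_P)·exp[(E_P−E_N)/(RT)].
(E_P−E_N)/(RT) = (65.6−36.0)×10³/(8.314×592) = 29600/4922 = 6.014.
k_N/k_P = (3.56×10^7/9.53×10^10)·exp(6.014) = 3.736×10^-4 × 409.1 = 0.153.
Since E_N < E_P, lowering the temperature improves selectivity toward N.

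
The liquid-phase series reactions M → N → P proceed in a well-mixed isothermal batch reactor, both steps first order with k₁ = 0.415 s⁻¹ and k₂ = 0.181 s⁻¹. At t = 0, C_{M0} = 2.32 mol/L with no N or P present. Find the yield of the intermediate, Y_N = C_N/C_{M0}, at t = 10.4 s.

Solving the coupled first-order balances gives C_N(t) = [k₁/(k₂−k₁)]·C_{M0}·(e^(−k₁t) − e^(−k₂t)).
e^(−k₁t) = e^(−0.415×10.4) = e^(−4.316) = 0.01335; e^(−k₂t) = e^(−1.882) = 0.1522.
C_N = 0.415×2.32/(0.181−0.415) × (0.01335−0.1522) = (-4.115)×(-0.1389) = 0.5714 mol/L.
Y_N = C_N/C_{M0} = 0.5714/2.32 = 0.246.

0.246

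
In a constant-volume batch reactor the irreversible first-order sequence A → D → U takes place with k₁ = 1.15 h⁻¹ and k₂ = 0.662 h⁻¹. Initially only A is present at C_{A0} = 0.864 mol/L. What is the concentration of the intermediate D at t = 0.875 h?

0.396 mol/L

The intermediate concentration in a first-order A→B→C sequence is C_D = k₁C_{A0}(e^(−k₁t) − e^(−k₂t))/(k₂−k₁).
e^(−k₁t) = e^(−1.15×0.875) = e^(−1.006) = 0.3656; e^(−k₂t) = e^(−0.5793) = 0.5603.
C_D = 1.15×0.864/(0.662−1.15) × (0.3656−0.5603) = (-2.036)×(-0.1947) = 0.3965 mol/L.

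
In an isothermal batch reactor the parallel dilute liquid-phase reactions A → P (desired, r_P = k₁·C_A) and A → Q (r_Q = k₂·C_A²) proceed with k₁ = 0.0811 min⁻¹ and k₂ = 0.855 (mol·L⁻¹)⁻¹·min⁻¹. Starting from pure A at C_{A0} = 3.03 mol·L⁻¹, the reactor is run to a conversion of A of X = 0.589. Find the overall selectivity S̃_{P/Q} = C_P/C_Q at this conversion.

0.0471

C_A = C_{A0}(1−X) = 1.245 mol·L⁻¹.
Along a PFR/batch, dC_P/dC_A = −r_P/(r_P+r_Q) = −k₁/(k₁+k₂·C_A).
Integrating from C_{A0} to C_A: C_P = (0.0811/0.855)·ln[(0.0811+0.855·3.03)/(0.0811+0.855·1.25)] = 0.09485·ln(2.672/1.146) = 0.08030 mol·L⁻¹.
C_Q = (C_{A0}−C_A)−C_P = 1.704 mol·L⁻¹; S̃_{P/Q} = 0.08030/1.704 = 0.0471.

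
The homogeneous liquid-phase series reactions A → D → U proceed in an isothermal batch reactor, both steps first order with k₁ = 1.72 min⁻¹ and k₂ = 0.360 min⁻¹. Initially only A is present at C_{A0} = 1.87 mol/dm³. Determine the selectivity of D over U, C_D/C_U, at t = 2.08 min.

Solving the coupled first-order balances gives C_D(t) = [k₁/(k₂−k₁)]·C_{A0}·(e^(−k₁t) − e^(−k₂t)).
e^(−k₁t) = e^(−1.72×2.08) = e^(−3.578) = 0.02794; e^(−k₂t) = e^(−0.7488) = 0.4729.
C_D = 1.72×1.87/(0.360−1.72) × (0.02794−0.4729) = (-2.365)×(-0.4450) = 1.052 mol/dm³.
C_A = C_{A0}e^(−k₁t) = 0.05225 mol/dm³, so C_U = C_{A0}−C_A−C_D = 0.7653 mol/dm³; C_D/C_U = 1.38.

1.38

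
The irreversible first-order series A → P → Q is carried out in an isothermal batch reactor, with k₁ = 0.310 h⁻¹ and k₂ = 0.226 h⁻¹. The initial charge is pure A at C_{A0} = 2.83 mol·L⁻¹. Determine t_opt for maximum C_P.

For first-order series the maximum of C_P occurs at t_opt = ln(k₂/k₁)/(k₂−k₁).
= ln(0.226/0.310)/(0.226−0.310) = ln(0.7290)/-0.08400 = -0.3160/-0.08400 = 3.76 h.

3.76 h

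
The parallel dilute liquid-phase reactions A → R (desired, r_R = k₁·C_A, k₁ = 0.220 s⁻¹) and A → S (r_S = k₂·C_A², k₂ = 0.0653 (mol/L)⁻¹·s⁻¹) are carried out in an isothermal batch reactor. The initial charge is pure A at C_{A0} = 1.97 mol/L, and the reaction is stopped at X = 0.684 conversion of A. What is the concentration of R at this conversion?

C_A = C_{A0}(1−X) = 0.6225 mol/L.
Along a PFR/batch, dC_R/dC_A = −r_R/(r_R+r_S) = −k₁/(k₁+k₂·C_A).
Integrating from C_{A0} to C_A: C_R = (0.220/0.0653)·ln[(0.220+0.0653·1.97)/(0.220+0.0653·0.623)] = 3.369·ln(0.3486/0.2607) = 0.9799 mol/L.

0.980 mol/L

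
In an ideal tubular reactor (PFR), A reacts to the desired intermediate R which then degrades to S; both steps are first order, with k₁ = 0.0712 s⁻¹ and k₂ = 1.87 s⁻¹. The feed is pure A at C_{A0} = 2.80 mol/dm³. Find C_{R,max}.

0.0937 mol/dm³

For a first-order series the maximum intermediate yield is C_{R,max}/C_{A0} = (k₁/k₂)^[k₂/(k₂−k₁)].
= (0.0712/1.87)^(1.87/(1.87−0.0712)) = (0.03807)^(1.040) = 0.03345.
C_{R,max} = 0.03345×2.80 = 0.0937 mol/dm³.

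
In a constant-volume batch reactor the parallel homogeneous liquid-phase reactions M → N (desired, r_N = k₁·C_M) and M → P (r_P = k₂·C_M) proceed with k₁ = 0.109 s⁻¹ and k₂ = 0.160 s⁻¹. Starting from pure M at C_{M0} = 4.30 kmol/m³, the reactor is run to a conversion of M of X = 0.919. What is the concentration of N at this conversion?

1.60 kmol/m³

C_M = C_{M0}(1−X) = 0.3483 kmol/m³.
Both paths are first order in M, so the instantaneous fraction to N is constant: dC_N/d(−C_M) = k₁/(k₁+k₂) = 0.4052.
C_N = 0.4052·(C_{M0}−C_M) = 0.4052×3.952 = 1.60 kmol/m³.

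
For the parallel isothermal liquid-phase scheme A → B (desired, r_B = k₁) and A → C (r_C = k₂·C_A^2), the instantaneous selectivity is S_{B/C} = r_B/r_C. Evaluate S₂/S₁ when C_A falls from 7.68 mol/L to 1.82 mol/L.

S_{B/C} = (k₁/k₂)·C_A^-2, so S₂/S₁ = (C_{A,2}/C_{A,1})^-2.
= (1.82/7.68)^(-2) = (0.2370)^(-2) = 17.8.

17.8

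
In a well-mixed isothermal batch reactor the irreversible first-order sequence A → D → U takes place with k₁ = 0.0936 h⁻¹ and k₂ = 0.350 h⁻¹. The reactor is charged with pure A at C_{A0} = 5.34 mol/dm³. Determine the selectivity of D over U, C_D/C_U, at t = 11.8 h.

Solving the coupled first-order balances gives C_D(t) = [k₁/(k₂−k₁)]·C_{A0}·(e^(−k₁t) − e^(−k₂t)).
e^(−k₁t) = e^(−0.0936×11.8) = e^(−1.104) = 0.3314; e^(−k₂t) = e^(−4.130) = 0.01608.
C_D = 0.0936×5.34/(0.350−0.0936) × (0.3314−0.01608) = 1.949×0.3153 = 0.6146 mol/dm³.
C_A = C_{A0}e^(−k₁t) = 1.770 mol/dm³, so C_U = C_{A0}−C_A−C_D = 2.956 mol/dm³; C_D/C_U = 0.208.

0.208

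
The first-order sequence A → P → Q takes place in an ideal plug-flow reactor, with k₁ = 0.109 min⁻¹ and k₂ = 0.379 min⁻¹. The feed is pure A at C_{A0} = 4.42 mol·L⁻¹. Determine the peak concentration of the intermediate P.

0.769 mol·L⁻¹

At the optimum, C_{P,max}/C_{A0} = (k₁/k₂)^[k₂/(k₂−k₁)].
= (0.109/0.379)^(0.379/(0.379−0.109)) = (0.2876)^(1.404) = 0.1739.
C_{P,max} = 0.1739×4.42 = 0.769 mol·L⁻¹.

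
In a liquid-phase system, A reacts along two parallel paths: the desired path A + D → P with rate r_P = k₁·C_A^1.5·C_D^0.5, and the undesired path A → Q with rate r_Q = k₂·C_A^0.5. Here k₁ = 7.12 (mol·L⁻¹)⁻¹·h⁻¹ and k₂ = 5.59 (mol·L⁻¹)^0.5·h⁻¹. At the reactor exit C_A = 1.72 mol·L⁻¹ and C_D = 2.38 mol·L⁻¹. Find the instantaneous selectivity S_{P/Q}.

3.38

S_{P/Q} = r_P/r_Q = (k₁·C_A^1.5·C_D^0.5)/(k₂·C_A^0.5) = (k₁/k₂)·C_A·C_D^0.5.
= (7.12×1.720^1.5×2.380^0.5) / (5.59×1.720^0.5) = 24.78/7.331 = 3.38.
Since the desired path is higher order in A, keeping C_A high (PFR or concentrated feed) favours P.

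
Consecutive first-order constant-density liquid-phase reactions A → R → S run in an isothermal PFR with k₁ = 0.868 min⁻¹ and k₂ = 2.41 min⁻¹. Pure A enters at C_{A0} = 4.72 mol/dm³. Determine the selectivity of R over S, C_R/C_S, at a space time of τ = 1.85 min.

0.154

Solving the coupled first-order balances gives C_R(τ) = [k₁/(k₂−k₁)]·C_{A0}·(e^(−k₁τ) − e^(−k₂τ)).
e^(−k₁τ) = e^(−0.868×1.85) = e^(−1.606) = 0.2007; e^(−k₂τ) = e^(−4.459) = 0.01158.
C_R = 0.868×4.72/(2.41−0.868) × (0.2007−0.01158) = 2.657×0.1891 = 0.5026 mol/dm³.
C_A = C_{A0}e^(−k₁τ) = 0.9474 mol/dm³, so C_S = C_{A0}−C_A−C_R = 3.270 mol/dm³; C_R/C_S = 0.154.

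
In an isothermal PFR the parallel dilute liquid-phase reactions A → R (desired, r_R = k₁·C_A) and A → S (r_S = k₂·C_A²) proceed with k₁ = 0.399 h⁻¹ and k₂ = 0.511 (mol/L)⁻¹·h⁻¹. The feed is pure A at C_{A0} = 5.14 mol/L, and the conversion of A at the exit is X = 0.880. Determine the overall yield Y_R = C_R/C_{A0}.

0.219

C_A = C_{A0}(1−X) = 0.6168 mol/L.
Along a PFR/batch, dC_R/dC_A = −r_R/(r_R+r_S) = −k₁/(k₁+k₂·C_A).
Integrating from C_{A0} to C_A: C_R = (0.399/0.511)·ln[(0.399+0.511·5.14)/(0.399+0.511·0.617)] = 0.7808·ln(3.026/0.7142) = 1.127 mol/L.
Y_R = C_R/C_{A0} = 1.127/5.14 = 0.219.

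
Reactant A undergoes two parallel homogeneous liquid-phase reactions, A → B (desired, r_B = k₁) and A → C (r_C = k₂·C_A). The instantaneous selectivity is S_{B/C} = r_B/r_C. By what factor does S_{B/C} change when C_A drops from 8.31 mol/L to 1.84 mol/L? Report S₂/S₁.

4.52

S_{B/C} = (k₁/k₂)·C_A⁻¹, so S₂/S₁ = (C_{A,2}/C_{A,1})⁻¹.
= 8.31/1.84 = 4.52.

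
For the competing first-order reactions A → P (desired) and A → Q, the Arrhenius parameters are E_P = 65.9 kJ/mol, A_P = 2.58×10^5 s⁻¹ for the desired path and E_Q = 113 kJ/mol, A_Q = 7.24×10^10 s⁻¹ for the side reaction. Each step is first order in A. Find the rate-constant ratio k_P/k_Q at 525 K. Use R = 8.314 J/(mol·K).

Since both paths have the same order in A, the concentration cancels and S_{P/Q} = k_P/k_Q = (A_P/A_Q)·exp[(E_Q−E_P)/(RT)].
(E_Q−E_P)/(RT) = (113−65.9)×10³/(8.314×525) = 47100/4365 = 10.79.
k_P/k_Q = (2.58×10^5/7.24×10^10)·exp(10.79) = 3.564×10^-6 × 48569 = 0.173.
Since E_P < E_Q, lowering the temperature improves selectivity toward P.

0.173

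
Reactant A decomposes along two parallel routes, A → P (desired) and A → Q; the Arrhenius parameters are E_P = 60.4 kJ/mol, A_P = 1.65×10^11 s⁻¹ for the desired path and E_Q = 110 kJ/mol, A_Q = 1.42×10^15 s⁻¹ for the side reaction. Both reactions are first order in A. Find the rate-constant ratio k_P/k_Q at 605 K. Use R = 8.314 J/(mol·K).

Since both paths have the same order in A, the concentration cancels and S_{P/Q} = k_P/k_Q = (A_P/A_Q)·exp[(E_Q−E_P)/(RT)].
(E_Q−E_P)/(RT) = (110−60.4)×10³/(8.314×605) = 49600/5030 = 9.861.
k_P/k_Q = (1.65×10^11/1.42×10^15)·exp(9.861) = 1.162×10^-4 × 19166 = 2.23.

2.23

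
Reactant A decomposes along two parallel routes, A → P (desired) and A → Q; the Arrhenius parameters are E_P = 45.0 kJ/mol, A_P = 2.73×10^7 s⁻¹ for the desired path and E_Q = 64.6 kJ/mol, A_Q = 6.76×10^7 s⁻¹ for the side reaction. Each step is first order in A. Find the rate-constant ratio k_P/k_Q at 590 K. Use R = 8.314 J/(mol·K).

22.0

Since both paths have the same order in A, the concentration cancels and S_{P/Q} = k_P/k_Q = (A_P/A_Q)·exp[(E_Q−E_P)/(RT)].
(E_Q−E_P)/(RT) = (64.6−45.0)×10³/(8.314×590) = 19600/4905 = 3.996.
k_P/k_Q = (2.73×10^7/6.76×10^7)·exp(3.996) = 0.4038 × 54.36 = 22.0.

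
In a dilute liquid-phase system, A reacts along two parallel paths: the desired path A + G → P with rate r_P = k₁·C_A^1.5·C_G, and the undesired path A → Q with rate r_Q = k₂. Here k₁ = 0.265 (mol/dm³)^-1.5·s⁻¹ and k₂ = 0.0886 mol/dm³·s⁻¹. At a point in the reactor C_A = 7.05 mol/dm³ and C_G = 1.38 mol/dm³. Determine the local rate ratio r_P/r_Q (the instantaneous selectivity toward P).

S_{P/Q} = r_P/r_Q = (k₁·C_A^1.5·C_G)/(k₂) = (k₁/k₂)·C_A^1.5·C_G.
= (0.265×7.050^1.5×1.380) / (0.0886) = 6.846/0.08860 = 77.3.

77.3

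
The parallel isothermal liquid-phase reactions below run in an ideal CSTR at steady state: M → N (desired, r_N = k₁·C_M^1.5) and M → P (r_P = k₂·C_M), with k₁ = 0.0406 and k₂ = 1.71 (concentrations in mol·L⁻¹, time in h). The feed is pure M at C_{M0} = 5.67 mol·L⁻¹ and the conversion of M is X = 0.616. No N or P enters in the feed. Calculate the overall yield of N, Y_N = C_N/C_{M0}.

0.0209

Exit C_M = C_{M0}(1−X) = 5.67×0.384 = 2.177 mol·L⁻¹.
A CSTR operates uniformly at the exit composition, giving r_N = 0.1304 and r_P = 3.723 (each k·C_M^n at C_M = 2.177).
Fraction of consumed M going to N: r_N/(r_N+r_P) = 0.03385.
C_N = 0.03385·C_{M0}·X = 0.03385×5.67×0.616 = 0.118 mol·L⁻¹; Y_N = C_N/C_{M0} = 0.0209.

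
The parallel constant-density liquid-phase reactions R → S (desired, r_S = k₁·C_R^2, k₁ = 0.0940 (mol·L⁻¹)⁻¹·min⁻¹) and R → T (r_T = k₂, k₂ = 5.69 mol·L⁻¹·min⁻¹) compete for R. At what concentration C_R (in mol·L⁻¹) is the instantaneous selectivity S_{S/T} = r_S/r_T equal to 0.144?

2.95 mol·L⁻¹

S_{S/T} = (k₁/k₂)·C_R^2 ⇒ C_R = (S·k₂/k₁)^(0.5).
= (0.144×5.69/0.0940)^(0.5) = (8.717)^(0.5) = 2.95 mol·L⁻¹.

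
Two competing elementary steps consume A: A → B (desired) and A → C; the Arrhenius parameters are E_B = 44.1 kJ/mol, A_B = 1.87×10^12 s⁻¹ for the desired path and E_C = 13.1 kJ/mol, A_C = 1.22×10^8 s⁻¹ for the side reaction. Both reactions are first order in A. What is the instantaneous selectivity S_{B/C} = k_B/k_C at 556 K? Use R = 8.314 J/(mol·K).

18.8

With equal orders, S_{B/C} = k_B/k_C = (A_B/A_C)·exp[(E_C−E_B)/(RT)].
(E_C−E_B)/(RT) = (13.1−44.1)×10³/(8.314×556) = -31000/4623 = -6.706.
k_B/k_C = (1.87×10^12/1.22×10^8)·exp(-6.706) = 15328 × 0.001223 = 18.8.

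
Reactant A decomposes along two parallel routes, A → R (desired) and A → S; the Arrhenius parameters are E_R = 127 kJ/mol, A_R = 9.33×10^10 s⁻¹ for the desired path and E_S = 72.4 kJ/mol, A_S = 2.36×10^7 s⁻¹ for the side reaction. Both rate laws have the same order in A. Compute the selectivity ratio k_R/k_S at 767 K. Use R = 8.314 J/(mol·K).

0.756

Since both paths have the same order in A, the concentration cancels and S_{R/S} = k_R/k_S = (A_R/A_S)·exp[(E_S−E_R)/(RT)].
(E_S−E_R)/(RT) = (72.4−127)×10³/(8.314×767) = -54600/6377 = -8.562.
k_R/k_S = (9.33×10^10/2.36×10^7)·exp(-8.562) = 3953 × 1.912×10^-4 = 0.756.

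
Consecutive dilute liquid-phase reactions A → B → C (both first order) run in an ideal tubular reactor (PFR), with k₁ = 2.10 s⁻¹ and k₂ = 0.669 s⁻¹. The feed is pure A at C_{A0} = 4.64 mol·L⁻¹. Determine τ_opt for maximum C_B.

0.799 s

The intermediate peaks when r₁ = r₂, i.e. k₁e^(−k₁τ) = k₂e^(−k₂τ), giving τ_opt = ln(k₂/k₁)/(k₂−k₁).
= ln(0.669/2.10)/(0.669−2.10) = ln(0.3186)/-1.431 = -1.144/-1.431 = 0.799 s.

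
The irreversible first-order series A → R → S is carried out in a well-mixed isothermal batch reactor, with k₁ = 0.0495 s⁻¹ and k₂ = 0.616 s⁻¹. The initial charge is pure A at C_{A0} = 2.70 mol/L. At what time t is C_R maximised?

4.45 s

For first-order series the maximum of C_R occurs at t_opt = ln(k₂/k₁)/(k₂−k₁).
= ln(0.616/0.0495)/(0.616−0.0495) = ln(12.44)/0.5665 = 2.521/0.5665 = 4.45 s.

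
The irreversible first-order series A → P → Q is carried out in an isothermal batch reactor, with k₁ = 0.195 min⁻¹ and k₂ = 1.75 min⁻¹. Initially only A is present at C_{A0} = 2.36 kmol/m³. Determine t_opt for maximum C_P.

1.41 min

For first-order series the maximum of C_P occurs at t_opt = ln(k₂/k₁)/(k₂−k₁).
= ln(1.75/0.195)/(1.75−0.195) = ln(8.974)/1.555 = 2.194/1.555 = 1.41 min.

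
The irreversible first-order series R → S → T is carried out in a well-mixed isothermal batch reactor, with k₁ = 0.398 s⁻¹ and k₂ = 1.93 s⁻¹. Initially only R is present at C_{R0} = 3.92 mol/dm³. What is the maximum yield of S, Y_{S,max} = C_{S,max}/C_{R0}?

0.137

At the optimum, C_{S,max}/C_{R0} = (k₁/k₂)^[k₂/(k₂−k₁)].
= (0.398/1.93)^(1.93/(1.93−0.398)) = (0.2062)^(1.260) = 0.1368.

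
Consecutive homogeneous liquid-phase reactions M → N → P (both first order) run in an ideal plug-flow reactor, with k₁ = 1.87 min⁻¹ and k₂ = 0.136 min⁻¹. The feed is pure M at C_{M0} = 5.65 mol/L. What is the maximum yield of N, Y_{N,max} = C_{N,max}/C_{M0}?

Evaluating C_N at τ_opt = ln(k₂/k₁)/(k₂−k₁) gives C_{N,max}/C_{M0} = (k₁/k₂)^[k₂/(k₂−k₁)].
= (1.87/0.136)^(0.136/(0.136−1.87)) = (13.75)^(-0.07843) = 0.8142.

0.814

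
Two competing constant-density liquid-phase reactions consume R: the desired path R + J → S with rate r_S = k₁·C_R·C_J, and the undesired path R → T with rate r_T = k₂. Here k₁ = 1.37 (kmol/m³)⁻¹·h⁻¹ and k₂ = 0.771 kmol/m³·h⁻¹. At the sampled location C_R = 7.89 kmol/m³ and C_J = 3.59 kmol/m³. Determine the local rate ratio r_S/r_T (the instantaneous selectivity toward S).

50.3

S_{S/T} = r_S/r_T = (k₁·C_R·C_J)/(k₂) = (k₁/k₂)·C_R·C_J.
= (1.37×7.890×3.590) / (0.771) = 38.81/0.7710 = 50.3.
Since the desired path is higher order in R, keeping C_R high (PFR or concentrated feed) favours S.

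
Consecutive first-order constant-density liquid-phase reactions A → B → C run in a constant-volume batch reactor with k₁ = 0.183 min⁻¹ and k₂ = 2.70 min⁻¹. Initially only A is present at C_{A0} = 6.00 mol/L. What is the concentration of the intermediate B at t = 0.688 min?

0.317 mol/L

The intermediate concentration in a first-order A→B→C sequence is C_B = k₁C_{A0}(e^(−k₁t) − e^(−k₂t))/(k₂−k₁).
e^(−k₁t) = e^(−0.183×0.688) = e^(−0.1259) = 0.8817; e^(−k₂t) = e^(−1.858) = 0.1560.
C_B = 0.183×6.00/(2.70−0.183) × (0.8817−0.1560) = 0.4362×0.7257 = 0.3166 mol/L.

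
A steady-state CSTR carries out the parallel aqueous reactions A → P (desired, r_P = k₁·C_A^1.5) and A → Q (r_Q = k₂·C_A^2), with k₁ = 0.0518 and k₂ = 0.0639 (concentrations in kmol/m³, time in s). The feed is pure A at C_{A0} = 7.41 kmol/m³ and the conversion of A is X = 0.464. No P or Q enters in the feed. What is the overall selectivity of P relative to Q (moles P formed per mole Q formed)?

Exit C_A = C_{A0}(1−X) = 7.41×0.536 = 3.972 kmol/m³.
In a CSTR the entire volume is at exit conditions, so r_P = 0.0518×3.972^1.5 = 0.4100 and r_Q = 0.0639×3.972^2 = 1.008.
Overall selectivity = C_P/C_Q = r_Pτ/(r_Qτ) = r_P/r_Q = 0.407.

0.407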